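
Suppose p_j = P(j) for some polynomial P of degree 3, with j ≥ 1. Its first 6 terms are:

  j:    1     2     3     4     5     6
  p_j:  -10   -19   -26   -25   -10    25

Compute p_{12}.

1st diffs: -9, -7, 1, 15, 35.
2nd diffs: 2, 8, 14, 20.
3rd diffs: 6, 6, 6 (constant).
So p_j = j^3 - 5j^2 - j - 5.
Evaluating at j = 12 gives p_{12} = 991.

991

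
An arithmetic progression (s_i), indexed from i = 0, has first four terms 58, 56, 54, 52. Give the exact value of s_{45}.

Common difference d = -2.
s_i = 58 + (i - 0)·(-2).
s_{45} = 58 + 45·(-2) = -32.

-32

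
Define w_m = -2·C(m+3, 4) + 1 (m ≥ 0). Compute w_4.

-69

C(7, 4) = 35, so w_4 = -69.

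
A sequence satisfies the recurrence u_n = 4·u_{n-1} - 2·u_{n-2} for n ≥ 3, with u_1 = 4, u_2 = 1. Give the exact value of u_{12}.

u_3 = -4  u_4 = -18  u_5 = -64  u_6 = -220  u_7 = -752  u_8 = -2568  u_9 = -8768  u_{10} = -29936  u_{11} = -102208  u_{12} = -348960.

-348960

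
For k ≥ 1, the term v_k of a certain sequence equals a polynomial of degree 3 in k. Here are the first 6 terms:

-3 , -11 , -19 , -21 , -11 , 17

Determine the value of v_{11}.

637

1st diffs: -8, -8, -2, 10, 28.
2nd diffs: 0, 6, 12, 18.
3rd diffs: 6, 6, 6 (constant).
Newton forward-difference form: v_k = -3 + (-8)·C(k-1,1) + 6·C(k-1,3).
At k = 11: k-1 = 10, so v_{11} = -3 - 80 + 720 = 637.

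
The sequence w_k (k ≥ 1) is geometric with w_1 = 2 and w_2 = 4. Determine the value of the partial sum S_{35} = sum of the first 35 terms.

Common ratio r = 2.
w_k = 2·2^(k-1).
S = 2·(2^35 - 1)/(2 - 1) = 2·(34359738368 - 1)/(1) = 68719476734.

68719476734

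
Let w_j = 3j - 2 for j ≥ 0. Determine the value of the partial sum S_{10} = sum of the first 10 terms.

Over j = 0..9: Σj = 45.
Total = (3)·45 + (-2)·10 = 115.

115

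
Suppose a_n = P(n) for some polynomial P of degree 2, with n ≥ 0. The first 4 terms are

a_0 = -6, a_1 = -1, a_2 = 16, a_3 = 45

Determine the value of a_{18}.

1st diffs: 5, 17, 29.
2nd diffs: 12, 12 (constant).
Newton forward-difference form: a_n = -6 + 5·C(n,1) + 12·C(n,2).
At n = 18: n = 18, so a_{18} = -6 + 90 + 1836 = 1920.

1920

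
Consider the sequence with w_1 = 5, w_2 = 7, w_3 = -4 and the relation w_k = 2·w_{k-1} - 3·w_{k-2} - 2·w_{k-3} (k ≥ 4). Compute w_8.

w_4 = -39  w_5 = -80  w_6 = -35  w_7 = 248  w_8 = 761.

761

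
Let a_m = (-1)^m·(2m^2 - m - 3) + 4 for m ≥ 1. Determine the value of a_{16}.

(-1)^16 = 1; 2m^2 - m - 3 at m=16 is 493; so a_{16} = 497.

497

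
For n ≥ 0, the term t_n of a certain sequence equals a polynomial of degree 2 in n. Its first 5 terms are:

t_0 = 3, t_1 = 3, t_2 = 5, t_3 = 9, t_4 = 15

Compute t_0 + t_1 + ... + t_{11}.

476

1st diffs: 0, 2, 4, 6.
2nd diffs: 2, 2, 2 (constant).
So t_n = n^2 - n + 3.
Continuing: …, 23, 33, 45, 59, …, t_{11} = 113.
Summing n = 0..11 (12 terms) gives 476.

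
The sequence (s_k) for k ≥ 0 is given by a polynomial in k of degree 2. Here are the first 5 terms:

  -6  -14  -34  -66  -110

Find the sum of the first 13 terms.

-4134

1st diffs: -8, -20, -32, -44.
2nd diffs: -12, -12, -12 (constant).
So s_k = -6k^2 - 2k - 6.
Continuing: …, -166, -234, -314, -406, …, s_{12} = -894.
Summing k = 0..12 (13 terms) gives -4134.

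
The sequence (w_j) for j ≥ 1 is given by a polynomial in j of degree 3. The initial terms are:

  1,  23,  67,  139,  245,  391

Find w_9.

1129

1st diffs: 22, 44, 72, 106, 146.
2nd diffs: 22, 28, 34, 40.
3rd diffs: 6, 6, 6 (constant).
Newton forward-difference form: w_j = 1 + 22·C(j-1,1) + 22·C(j-1,2) + 6·C(j-1,3).
At j = 9: j-1 = 8, so w_9 = 1 + 176 + 616 + 336 = 1129.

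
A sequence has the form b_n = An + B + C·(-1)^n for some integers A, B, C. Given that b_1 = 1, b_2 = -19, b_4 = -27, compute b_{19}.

-71

The three given values yield: A + B - C = 1; 2A + B + C = -19; 4A + B + C = -27.
Subtracting the first from the second: A + 2C = -20.
Subtracting the second from the third: 2A = -8.
Solving: C = -8, A = -4, then B = -3.
Hence b_{19} = -4·19 + (-3) + (-8)·(-1) = -71.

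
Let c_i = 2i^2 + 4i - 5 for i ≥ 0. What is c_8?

155

c_8 = 2·8^2 + 4·8 - 5 = 155.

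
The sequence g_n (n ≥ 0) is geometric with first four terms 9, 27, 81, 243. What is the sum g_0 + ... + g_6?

9837

Common ratio r = 3.
g_n = 9·3^(n-0).
S = 9·(3^7 - 1)/(3 - 1) = 9·(2187 - 1)/(2) = 9837.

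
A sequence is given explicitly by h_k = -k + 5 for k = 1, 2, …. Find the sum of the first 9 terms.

Over k = 1..9: Σk = 45.
Total = (-1)·45 + (5)·9 = 0.

0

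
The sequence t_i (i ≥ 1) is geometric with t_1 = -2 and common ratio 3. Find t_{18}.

-258280326

t_i = (-2)·3^(i-1).
t_{18} = (-2)·3^17 = -258280326.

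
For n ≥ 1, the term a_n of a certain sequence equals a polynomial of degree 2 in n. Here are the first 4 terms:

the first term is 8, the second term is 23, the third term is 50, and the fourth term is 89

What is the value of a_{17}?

1688

1st diffs: 15, 27, 39.
2nd diffs: 12, 12 (constant).
Newton forward-difference form: a_n = 8 + 15·C(n-1,1) + 12·C(n-1,2).
At n = 17: n-1 = 16, so a_{17} = 8 + 240 + 1440 = 1688.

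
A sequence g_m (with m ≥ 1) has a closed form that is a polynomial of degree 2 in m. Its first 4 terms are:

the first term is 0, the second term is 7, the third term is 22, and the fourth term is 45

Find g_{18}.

1207

1st diffs: 7, 15, 23.
2nd diffs: 8, 8 (constant).
Newton forward-difference form: g_m = 7·C(m-1,1) + 8·C(m-1,2).
At m = 18: m-1 = 17, so g_{18} = 119 + 1088 = 1207.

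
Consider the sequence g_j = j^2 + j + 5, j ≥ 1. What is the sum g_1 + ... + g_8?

Over j = 1..8: Σj = 36, Σj² = 204.
Total = (1)·204 + (1)·36 + (5)·8 = 280.

280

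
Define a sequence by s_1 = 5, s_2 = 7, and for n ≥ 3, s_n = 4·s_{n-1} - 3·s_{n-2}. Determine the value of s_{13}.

Iterate the recurrence:
s_3 = 13, s_4 = 31, s_5 = 85, …, s_{10} = 19687, s_{11} = 59053, s_{12} = 177151, s_{13} = 531445.
(Characteristic roots are 3 and 1.)

531445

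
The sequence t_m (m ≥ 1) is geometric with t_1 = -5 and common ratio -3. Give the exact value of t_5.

-405

t_m = (-5)·(-3)^(m-1).
t_5 = (-5)·(-3)^4 = -405.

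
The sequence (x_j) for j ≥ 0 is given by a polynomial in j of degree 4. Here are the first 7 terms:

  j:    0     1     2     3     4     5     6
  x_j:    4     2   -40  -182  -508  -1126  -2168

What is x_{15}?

1st diffs: -2, -42, -142, -326, -618, -1042.
2nd diffs: -40, -100, -184, -292, -424.
3rd diffs: -60, -84, -108, -132.
4th diffs: -24, -24, -24 (constant).
So x_j = -j^4 - 4j^3 - j^2 + 4j + 4.
Evaluating at j = 15 gives x_{15} = -64286.

-64286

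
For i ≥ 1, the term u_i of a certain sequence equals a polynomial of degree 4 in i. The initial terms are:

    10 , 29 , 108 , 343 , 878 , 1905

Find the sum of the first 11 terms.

1st diffs: 19, 79, 235, 535, 1027.
2nd diffs: 60, 156, 300, 492.
3rd diffs: 96, 144, 192.
4th diffs: 48, 48 (constant).
Newton forward-difference form: u_i = 10 + 19·C(i-1,1) + 60·C(i-1,2) + 96·C(i-1,3) + 48·C(i-1,4).
Continuing: …, 3664, 6443, 10578, 16453, …, u_{11} = 24500.
Summing i = 1..11 (11 terms) gives 64911.

64911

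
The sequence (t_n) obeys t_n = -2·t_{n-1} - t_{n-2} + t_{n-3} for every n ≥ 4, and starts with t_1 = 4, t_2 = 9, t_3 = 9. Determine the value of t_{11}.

-447

Applying the relation repeatedly:
t_4 = -23;  t_5 = 46;  t_6 = -60;  t_7 = 51;  t_8 = 4;  t_9 = -119;  t_{10} = 285;  t_{11} = -447.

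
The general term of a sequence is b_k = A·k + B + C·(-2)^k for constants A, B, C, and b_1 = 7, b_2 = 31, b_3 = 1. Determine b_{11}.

Plug in k = 1, 2, 3: A + B - 2C = 7; 2A + B + 4C = 31; 3A + B - 8C = 1.
Subtracting the first from the second: A + 6C = 24.
Subtracting the second from the third: A - 12C = -30.
Solving: C = 3, A = 6, then B = 7.
Hence b_{11} = 6·11 + 7 + 3·(-2048) = -6071.

-6071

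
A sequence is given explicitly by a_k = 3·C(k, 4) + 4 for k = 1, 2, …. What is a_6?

49

C(6, 4) = 15, so a_6 = 49.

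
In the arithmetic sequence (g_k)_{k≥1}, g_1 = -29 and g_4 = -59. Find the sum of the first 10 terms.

-740

Common difference d = (-59 - (-29)) / (4 - 1) = -10.
g_k = -29 + (k - 1)·(-10).
g_{10} = -119; S = 10·(-29 + (-119))/2 = -740.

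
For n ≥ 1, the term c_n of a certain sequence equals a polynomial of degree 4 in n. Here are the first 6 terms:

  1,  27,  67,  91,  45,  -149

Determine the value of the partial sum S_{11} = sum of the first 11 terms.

1st diffs: 26, 40, 24, -46, -194.
2nd diffs: 14, -16, -70, -148.
3rd diffs: -30, -54, -78.
4th diffs: -24, -24 (constant).
Newton forward-difference form: c_n = 1 + 26·C(n-1,1) + 14·C(n-1,2) + (-30)·C(n-1,3) + (-24)·C(n-1,4).
Continuing: …, -593, -1413, -2759, -4805, …, c_{11} = -7749.
Summing n = 1..11 (11 terms) gives -17237.

-17237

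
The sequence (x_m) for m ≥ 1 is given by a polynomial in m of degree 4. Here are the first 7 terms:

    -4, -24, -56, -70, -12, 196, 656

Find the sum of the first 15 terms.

1st diffs: -20, -32, -14, 58, 208, 460.
2nd diffs: -12, 18, 72, 150, 252.
3rd diffs: 30, 54, 78, 102.
4th diffs: 24, 24, 24 (constant).
Newton forward-difference form: x_m = -4 + (-20)·C(m-1,1) + (-12)·C(m-1,2) + 30·C(m-1,3) + 24·C(m-1,4).
Continuing: …, 1494, 2860, 4928, 7896, …, x_{15} = 33568.
Summing m = 1..15 (15 terms) gives 105402.

105402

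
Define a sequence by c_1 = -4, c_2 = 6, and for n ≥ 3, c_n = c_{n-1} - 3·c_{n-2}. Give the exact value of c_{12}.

1890

Compute successive terms:
c_3 = 18; c_4 = 0; c_5 = -54; c_6 = -54; c_7 = 108; c_8 = 270; c_9 = -54; c_{10} = -864; c_{11} = -702; c_{12} = 1890.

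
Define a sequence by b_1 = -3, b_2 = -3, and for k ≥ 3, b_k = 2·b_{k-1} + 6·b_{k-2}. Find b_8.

-12792

Step forward from the initial values:
b_3 = -24; b_4 = -66; b_5 = -276; b_6 = -948; b_7 = -3552; b_8 = -12792.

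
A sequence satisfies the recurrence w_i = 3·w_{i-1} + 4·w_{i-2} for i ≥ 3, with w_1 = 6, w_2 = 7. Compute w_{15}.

697932189

Step forward from the initial values:
w_3 = 45;  w_4 = 163;  w_5 = 669;  …;  w_{12} = 10905187;  w_{13} = 43620765;  w_{14} = 174483043;  w_{15} = 697932189.
(Characteristic roots are 4 and -1.)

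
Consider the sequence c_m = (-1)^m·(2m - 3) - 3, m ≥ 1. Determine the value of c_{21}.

-42

(-1)^21 = -1; 2m - 3 at m=21 is 39; so c_{21} = -42.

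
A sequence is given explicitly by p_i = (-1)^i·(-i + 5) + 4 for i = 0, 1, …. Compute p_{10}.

(-1)^10 = 1; -i + 5 at i=10 is -5; so p_{10} = -1.

-1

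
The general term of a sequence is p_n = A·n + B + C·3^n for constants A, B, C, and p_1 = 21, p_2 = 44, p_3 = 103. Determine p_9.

59101

Plug in n = 1, 2, 3: A + B + 3C = 21; 2A + B + 9C = 44; 3A + B + 27C = 103.
Subtracting the first from the second: A + 6C = 23.
Subtracting the second from the third: A + 18C = 59.
Solving: C = 3, A = 5, then B = 7.
Therefore p_9 = 45 + 7 + 3·19683 = 59101.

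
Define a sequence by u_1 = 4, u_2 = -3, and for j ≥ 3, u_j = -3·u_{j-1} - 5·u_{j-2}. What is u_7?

364

Applying the relation repeatedly:
u_3 = -11, u_4 = 48, u_5 = -89, u_6 = 27, u_7 = 364.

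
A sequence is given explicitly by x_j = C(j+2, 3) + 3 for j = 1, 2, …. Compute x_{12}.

367

C(14, 3) = 364, so x_{12} = 367.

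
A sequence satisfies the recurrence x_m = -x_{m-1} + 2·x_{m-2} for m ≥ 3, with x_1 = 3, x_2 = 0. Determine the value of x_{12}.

Iterate the recurrence:
x_3 = 6, x_4 = -6, x_5 = 18, x_6 = -30, x_7 = 66, x_8 = -126, x_9 = 258, x_{10} = -510, x_{11} = 1026, x_{12} = -2046.
(Characteristic roots are 1 and -2.)

-2046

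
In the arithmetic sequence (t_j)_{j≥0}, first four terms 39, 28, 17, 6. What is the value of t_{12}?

-93

Common difference d = -11.
t_j = 39 + (j - 0)·(-11).
t_{12} = 39 + 12·(-11) = -93.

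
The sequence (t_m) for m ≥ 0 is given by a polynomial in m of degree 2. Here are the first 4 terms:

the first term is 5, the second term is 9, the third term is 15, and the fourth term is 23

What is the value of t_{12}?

185

1st diffs: 4, 6, 8.
2nd diffs: 2, 2 (constant).
Newton forward-difference form: t_m = 5 + 4·C(m,1) + 2·C(m,2).
At m = 12: m = 12, so t_{12} = 5 + 48 + 132 = 185.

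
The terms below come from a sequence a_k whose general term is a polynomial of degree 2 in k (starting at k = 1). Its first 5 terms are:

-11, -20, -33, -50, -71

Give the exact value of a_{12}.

1st diffs: -9, -13, -17, -21.
2nd diffs: -4, -4, -4 (constant).
So a_k = -2k^2 - 3k - 6.
Evaluating at k = 12 gives a_{12} = -330.

-330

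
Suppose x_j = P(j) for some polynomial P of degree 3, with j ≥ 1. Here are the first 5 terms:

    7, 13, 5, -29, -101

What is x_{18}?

-9955

1st diffs: 6, -8, -34, -72.
2nd diffs: -14, -26, -38.
3rd diffs: -12, -12 (constant).
Newton forward-difference form: x_j = 7 + 6·C(j-1,1) + (-14)·C(j-1,2) + (-12)·C(j-1,3).
At j = 18: j-1 = 17, so x_{18} = 7 + 102 - 1904 - 8160 = -9955.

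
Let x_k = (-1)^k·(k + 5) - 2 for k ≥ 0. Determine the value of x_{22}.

25

(-1)^22 = 1; k + 5 at k=22 is 27; so x_{22} = 25.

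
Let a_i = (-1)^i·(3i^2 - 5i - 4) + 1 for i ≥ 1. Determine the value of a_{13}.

(-1)^13 = -1; 3i^2 - 5i - 4 at i=13 is 438; so a_{13} = -437.

-437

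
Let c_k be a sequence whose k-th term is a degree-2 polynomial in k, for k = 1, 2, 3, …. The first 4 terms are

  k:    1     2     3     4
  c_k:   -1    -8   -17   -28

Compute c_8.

-92

1st diffs: -7, -9, -11.
2nd diffs: -2, -2 (constant).
So c_k = -k^2 - 4k + 4.
Evaluating at k = 8 gives c_8 = -92.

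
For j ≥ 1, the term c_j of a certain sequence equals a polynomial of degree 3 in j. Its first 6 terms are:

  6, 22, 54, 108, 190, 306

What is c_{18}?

1st diffs: 16, 32, 54, 82, 116.
2nd diffs: 16, 22, 28, 34.
3rd diffs: 6, 6, 6 (constant).
So c_j = j^3 + 2j^2 + 3j.
Evaluating at j = 18 gives c_{18} = 6534.

6534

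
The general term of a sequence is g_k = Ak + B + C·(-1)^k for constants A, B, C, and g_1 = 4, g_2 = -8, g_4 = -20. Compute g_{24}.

The three given values yield: A + B - C = 4; 2A + B + C = -8; 4A + B + C = -20.
Subtracting the first from the second: A + 2C = -12.
Subtracting the second from the third: 2A = -12.
Solving: C = -3, A = -6, then B = 7.
Hence g_{24} = -6·24 + 7 + (-3)·1 = -140.

-140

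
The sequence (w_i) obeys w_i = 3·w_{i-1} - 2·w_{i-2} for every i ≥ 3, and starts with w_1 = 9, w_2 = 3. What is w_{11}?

Iterate the recurrence:
w_3 = -9  w_4 = -33  w_5 = -81  w_6 = -177  w_7 = -369  w_8 = -753  w_9 = -1521  w_{10} = -3057  w_{11} = -6129.
(Characteristic roots are 2 and 1.)

-6129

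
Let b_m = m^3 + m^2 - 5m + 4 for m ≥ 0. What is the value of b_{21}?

9601

b_{21} = 1·21^3 + 1·21^2 - 5·21 + 4 = 9601.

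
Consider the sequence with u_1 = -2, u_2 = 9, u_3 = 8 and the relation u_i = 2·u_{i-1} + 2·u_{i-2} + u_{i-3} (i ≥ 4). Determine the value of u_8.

Iterate the recurrence:
u_4 = 32  u_5 = 89  u_6 = 250  u_7 = 710  u_8 = 2009.

2009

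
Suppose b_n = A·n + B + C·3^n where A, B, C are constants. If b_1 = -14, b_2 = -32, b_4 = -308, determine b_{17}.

-516560558

The three given values yield: A + B + 3C = -14; 2A + B + 9C = -32; 4A + B + 81C = -308.
Subtracting the first from the second: A + 6C = -18.
Subtracting the second from the third: 2A + 72C = -276.
Solving: C = -4, A = 6, then B = -8.
So b_n = 6·n + (-8) + (-4)·3^n; at n=17 this is -516560558.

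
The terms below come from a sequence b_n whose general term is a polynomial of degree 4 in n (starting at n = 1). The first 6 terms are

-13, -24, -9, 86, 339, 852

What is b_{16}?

1st diffs: -11, 15, 95, 253, 513.
2nd diffs: 26, 80, 158, 260.
3rd diffs: 54, 78, 102.
4th diffs: 24, 24 (constant).
So b_n = n^4 - n^3 - 6n^2 - n - 6.
Evaluating at n = 16 gives b_{16} = 59882.

59882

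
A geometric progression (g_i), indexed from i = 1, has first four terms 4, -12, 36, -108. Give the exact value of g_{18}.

Common ratio r = -3.
g_i = 4·(-3)^(i-1).
g_{18} = 4·(-3)^17 = -516560652.

-516560652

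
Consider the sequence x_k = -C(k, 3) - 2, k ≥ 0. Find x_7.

-37

C(7, 3) = 35, so x_7 = -37.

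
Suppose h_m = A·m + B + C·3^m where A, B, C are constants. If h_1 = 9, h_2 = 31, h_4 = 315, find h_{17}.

The three given values yield: A + B + 3C = 9; 2A + B + 9C = 31; 4A + B + 81C = 315.
Subtracting the first from the second: A + 6C = 22.
Subtracting the second from the third: 2A + 72C = 284.
Solving: C = 4, A = -2, then B = -1.
So h_m = -2·m + (-1) + 4·3^m; at m=17 this is 516560617.

516560617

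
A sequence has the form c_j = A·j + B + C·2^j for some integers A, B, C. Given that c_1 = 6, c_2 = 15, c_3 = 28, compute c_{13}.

16446

At j = 1, 2, 3: A + B + 2C = 6; 2A + B + 4C = 15; 3A + B + 8C = 28.
Subtracting the first from the second: A + 2C = 9.
Subtracting the second from the third: A + 4C = 13.
Solving: C = 2, A = 5, then B = -3.
So c_j = 5·j + (-3) + 2·2^j; at j=13 this is 16446.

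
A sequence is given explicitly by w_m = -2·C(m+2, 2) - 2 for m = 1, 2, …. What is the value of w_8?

-92

C(10, 2) = 45, so w_8 = -92.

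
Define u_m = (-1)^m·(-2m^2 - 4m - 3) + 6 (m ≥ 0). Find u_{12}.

-333

(-1)^12 = 1; -2m^2 - 4m - 3 at m=12 is -339; so u_{12} = -333.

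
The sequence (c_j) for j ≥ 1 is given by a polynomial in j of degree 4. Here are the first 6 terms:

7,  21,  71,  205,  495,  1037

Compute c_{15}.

44975

1st diffs: 14, 50, 134, 290, 542.
2nd diffs: 36, 84, 156, 252.
3rd diffs: 48, 72, 96.
4th diffs: 24, 24 (constant).
Newton forward-difference form: c_j = 7 + 14·C(j-1,1) + 36·C(j-1,2) + 48·C(j-1,3) + 24·C(j-1,4).
At j = 15: j-1 = 14, so c_{15} = 7 + 196 + 3276 + 17472 + 24024 = 44975.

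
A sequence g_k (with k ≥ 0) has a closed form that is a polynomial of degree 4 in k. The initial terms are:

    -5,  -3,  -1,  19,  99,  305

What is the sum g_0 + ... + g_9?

1st diffs: 2, 2, 20, 80, 206.
2nd diffs: 0, 18, 60, 126.
3rd diffs: 18, 42, 66.
4th diffs: 24, 24 (constant).
So g_k = k^4 - 3k^3 + 2k^2 + 2k - 5.
Continuing: 727, 1479, 2699, 4549.
Summing k = 0..9 (10 terms) gives 9868.

9868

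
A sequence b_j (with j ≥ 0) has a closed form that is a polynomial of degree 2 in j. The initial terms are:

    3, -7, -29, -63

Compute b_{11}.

-767

1st diffs: -10, -22, -34.
2nd diffs: -12, -12 (constant).
Newton forward-difference form: b_j = 3 + (-10)·C(j,1) + (-12)·C(j,2).
At j = 11: j = 11, so b_{11} = 3 - 110 - 660 = -767.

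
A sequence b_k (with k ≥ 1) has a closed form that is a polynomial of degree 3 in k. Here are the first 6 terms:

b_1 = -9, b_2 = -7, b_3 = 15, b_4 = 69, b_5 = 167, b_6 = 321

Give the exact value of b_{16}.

7581

1st diffs: 2, 22, 54, 98, 154.
2nd diffs: 20, 32, 44, 56.
3rd diffs: 12, 12, 12 (constant).
Newton forward-difference form: b_k = -9 + 2·C(k-1,1) + 20·C(k-1,2) + 12·C(k-1,3).
At k = 16: k-1 = 15, so b_{16} = -9 + 30 + 2100 + 5460 = 7581.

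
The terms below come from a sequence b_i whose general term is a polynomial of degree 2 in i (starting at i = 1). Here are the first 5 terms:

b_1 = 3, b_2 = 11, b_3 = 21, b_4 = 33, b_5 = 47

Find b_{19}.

453

1st diffs: 8, 10, 12, 14.
2nd diffs: 2, 2, 2 (constant).
Newton forward-difference form: b_i = 3 + 8·C(i-1,1) + 2·C(i-1,2).
At i = 19: i-1 = 18, so b_{19} = 3 + 144 + 306 = 453.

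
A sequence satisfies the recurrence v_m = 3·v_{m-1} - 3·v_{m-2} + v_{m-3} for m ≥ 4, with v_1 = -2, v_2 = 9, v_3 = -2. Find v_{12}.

-1091

Iterate the recurrence:
v_4 = -35; v_5 = -90; v_6 = -167; v_7 = -266; v_8 = -387; v_9 = -530; v_{10} = -695; v_{11} = -882; v_{12} = -1091.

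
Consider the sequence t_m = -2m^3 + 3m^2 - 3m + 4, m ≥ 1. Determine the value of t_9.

t_9 = -2·9^3 + 3·9^2 - 3·9 + 4 = -1238.

-1238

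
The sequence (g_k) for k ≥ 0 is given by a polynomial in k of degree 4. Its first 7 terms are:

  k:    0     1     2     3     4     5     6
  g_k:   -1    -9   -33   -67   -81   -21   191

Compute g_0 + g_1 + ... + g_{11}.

17918

1st diffs: -8, -24, -34, -14, 60, 212.
2nd diffs: -16, -10, 20, 74, 152.
3rd diffs: 6, 30, 54, 78.
4th diffs: 24, 24, 24 (constant).
So g_k = k^4 - 5k^3 - 4k - 1.
Continuing: …, 657, 1503, 2879, 4959, …, g_{11} = 7941.
Summing k = 0..11 (12 terms) gives 17918.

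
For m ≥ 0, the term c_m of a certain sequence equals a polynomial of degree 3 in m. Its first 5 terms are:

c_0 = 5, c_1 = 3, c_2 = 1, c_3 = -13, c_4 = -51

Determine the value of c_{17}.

1st diffs: -2, -2, -14, -38.
2nd diffs: 0, -12, -24.
3rd diffs: -12, -12 (constant).
Newton forward-difference form: c_m = 5 + (-2)·C(m,1) + (-12)·C(m,3).
At m = 17: m = 17, so c_{17} = 5 - 34 - 8160 = -8189.

-8189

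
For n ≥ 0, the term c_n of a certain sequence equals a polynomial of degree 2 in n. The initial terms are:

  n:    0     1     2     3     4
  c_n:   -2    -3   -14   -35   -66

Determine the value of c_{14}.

1st diffs: -1, -11, -21, -31.
2nd diffs: -10, -10, -10 (constant).
So c_n = -5n^2 + 4n - 2.
Evaluating at n = 14 gives c_{14} = -926.

-926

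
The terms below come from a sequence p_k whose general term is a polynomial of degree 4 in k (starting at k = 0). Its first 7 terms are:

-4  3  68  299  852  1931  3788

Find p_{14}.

92732

1st diffs: 7, 65, 231, 553, 1079, 1857.
2nd diffs: 58, 166, 322, 526, 778.
3rd diffs: 108, 156, 204, 252.
4th diffs: 48, 48, 48 (constant).
Newton forward-difference form: p_k = -4 + 7·C(k,1) + 58·C(k,2) + 108·C(k,3) + 48·C(k,4).
At k = 14: k = 14, so p_{14} = -4 + 98 + 5278 + 39312 + 48048 = 92732.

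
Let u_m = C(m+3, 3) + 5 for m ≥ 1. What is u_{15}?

C(18, 3) = 816, so u_{15} = 821.

821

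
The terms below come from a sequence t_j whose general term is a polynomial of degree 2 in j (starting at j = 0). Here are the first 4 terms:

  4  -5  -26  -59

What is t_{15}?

1st diffs: -9, -21, -33.
2nd diffs: -12, -12 (constant).
So t_j = -6j^2 - 3j + 4.
Evaluating at j = 15 gives t_{15} = -1391.

-1391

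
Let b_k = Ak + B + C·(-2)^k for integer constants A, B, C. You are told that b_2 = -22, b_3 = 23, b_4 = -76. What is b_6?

-274

Plug in k = 2, 3, 4: 2A + B + 4C = -22; 3A + B - 8C = 23; 4A + B + 16C = -76.
Subtracting the first from the second: A - 12C = 45.
Subtracting the second from the third: A + 24C = -99.
Solving: C = -4, A = -3, then B = 0.
Therefore b_6 = -18 + 0 + (-4)·64 = -274.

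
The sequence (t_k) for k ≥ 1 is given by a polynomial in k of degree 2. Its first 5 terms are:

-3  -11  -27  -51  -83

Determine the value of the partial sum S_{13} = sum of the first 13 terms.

1st diffs: -8, -16, -24, -32.
2nd diffs: -8, -8, -8 (constant).
So t_k = -4k^2 + 4k - 3.
Continuing: …, -123, -171, -227, -291, …, t_{13} = -627.
Summing k = 1..13 (13 terms) gives -2951.

-2951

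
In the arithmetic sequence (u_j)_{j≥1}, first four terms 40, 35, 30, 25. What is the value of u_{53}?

-220

Common difference d = -5.
u_j = 40 + (j - 1)·(-5).
u_{53} = 40 + 52·(-5) = -220.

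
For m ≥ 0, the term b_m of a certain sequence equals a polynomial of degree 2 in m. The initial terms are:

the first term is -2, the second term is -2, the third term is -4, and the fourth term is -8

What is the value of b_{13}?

1st diffs: 0, -2, -4.
2nd diffs: -2, -2 (constant).
Newton forward-difference form: b_m = -2 + (-2)·C(m,2).
At m = 13: m = 13, so b_{13} = -2 - 156 = -158.

-158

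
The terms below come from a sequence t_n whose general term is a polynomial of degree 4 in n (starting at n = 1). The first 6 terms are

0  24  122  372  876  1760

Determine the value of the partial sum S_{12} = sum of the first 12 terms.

1st diffs: 24, 98, 250, 504, 884.
2nd diffs: 74, 152, 254, 380.
3rd diffs: 78, 102, 126.
4th diffs: 24, 24 (constant).
So t_n = n^4 + 3n^3 - 6n^2 + 6n - 4.
Continuing: …, 3174, 5292, 8312, 12456, …, t_{12} = 25124.
Summing n = 1..12 (12 terms) gives 75482.

75482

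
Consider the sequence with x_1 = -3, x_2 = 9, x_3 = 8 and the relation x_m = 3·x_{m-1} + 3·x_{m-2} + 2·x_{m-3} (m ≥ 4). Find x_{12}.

Applying the relation repeatedly:
x_4 = 45; x_5 = 177; x_6 = 682; x_7 = 2667; x_8 = 10401; x_9 = 40568; x_{10} = 158241; x_{11} = 617229; x_{12} = 2407546.

2407546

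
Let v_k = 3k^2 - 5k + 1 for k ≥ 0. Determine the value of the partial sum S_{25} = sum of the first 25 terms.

13225

Over k = 0..24: Σk = 300, Σk² = 4900.
Total = (3)·4900 + (-5)·300 + (1)·25 = 13225.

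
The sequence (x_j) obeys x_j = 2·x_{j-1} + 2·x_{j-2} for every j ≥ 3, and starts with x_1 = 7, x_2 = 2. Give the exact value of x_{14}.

971648

Step forward from the initial values:
x_3 = 18; x_4 = 40; x_5 = 116; …; x_{11} = 47648; x_{12} = 130176; x_{13} = 355648; x_{14} = 971648.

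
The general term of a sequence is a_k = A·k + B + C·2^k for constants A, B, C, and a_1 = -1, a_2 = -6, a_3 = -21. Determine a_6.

-286

Plug in k = 1, 2, 3: A + B + 2C = -1; 2A + B + 4C = -6; 3A + B + 8C = -21.
Subtracting the first from the second: A + 2C = -5.
Subtracting the second from the third: A + 4C = -15.
Solving: C = -5, A = 5, then B = 4.
So a_k = 5·k + 4 + (-5)·2^k; at k=6 this is -286.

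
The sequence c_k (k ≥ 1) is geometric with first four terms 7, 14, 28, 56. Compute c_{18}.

Common ratio r = 2.
c_k = 7·2^(k-1).
c_{18} = 7·2^17 = 917504.

917504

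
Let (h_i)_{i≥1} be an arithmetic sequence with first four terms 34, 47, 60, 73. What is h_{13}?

Common difference d = 13.
h_i = 34 + (i - 1)·13.
h_{13} = 34 + 12·13 = 190.

190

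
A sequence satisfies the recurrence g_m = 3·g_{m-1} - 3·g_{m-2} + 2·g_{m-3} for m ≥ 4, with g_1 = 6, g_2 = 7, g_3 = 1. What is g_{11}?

g_4 = -6;  g_5 = -7;  g_6 = -1;  g_7 = 6;  g_8 = 7;  g_9 = 1;  g_{10} = -6;  g_{11} = -7.

-7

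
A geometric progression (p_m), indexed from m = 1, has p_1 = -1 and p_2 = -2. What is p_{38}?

-137438953472

Common ratio r = 2.
p_m = (-1)·2^(m-1).
p_{38} = (-1)·2^37 = -137438953472.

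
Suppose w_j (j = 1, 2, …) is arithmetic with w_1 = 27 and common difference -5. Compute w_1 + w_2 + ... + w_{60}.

w_j = 27 + (j - 1)·(-5).
w_{60} = -268; S = 60·(27 + (-268))/2 = -7230.

-7230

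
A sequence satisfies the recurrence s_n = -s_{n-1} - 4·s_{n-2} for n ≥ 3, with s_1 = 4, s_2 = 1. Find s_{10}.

-2075

Applying the relation repeatedly:
s_3 = -17  s_4 = 13  s_5 = 55  s_6 = -107  s_7 = -113  s_8 = 541  s_9 = -89  s_{10} = -2075.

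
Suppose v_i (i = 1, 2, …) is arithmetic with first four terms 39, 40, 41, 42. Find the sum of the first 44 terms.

2662

Common difference d = 1.
v_i = 39 + (i - 1)·1.
v_{44} = 82; S = 44·(39 + 82)/2 = 2662.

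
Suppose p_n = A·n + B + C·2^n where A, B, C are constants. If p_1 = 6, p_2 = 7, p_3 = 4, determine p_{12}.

-8127

Plug in n = 1, 2, 3: A + B + 2C = 6; 2A + B + 4C = 7; 3A + B + 8C = 4.
Subtracting the first from the second: A + 2C = 1.
Subtracting the second from the third: A + 4C = -3.
Solving: C = -2, A = 5, then B = 5.
Therefore p_{12} = 60 + 5 + (-2)·4096 = -8127.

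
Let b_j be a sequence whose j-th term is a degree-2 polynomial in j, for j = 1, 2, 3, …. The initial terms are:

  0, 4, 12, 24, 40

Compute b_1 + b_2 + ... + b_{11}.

880

1st diffs: 4, 8, 12, 16.
2nd diffs: 4, 4, 4 (constant).
Newton forward-difference form: b_j = 4·C(j-1,1) + 4·C(j-1,2).
Continuing: …, 60, 84, 112, 144, …, b_{11} = 220.
Summing j = 1..11 (11 terms) gives 880.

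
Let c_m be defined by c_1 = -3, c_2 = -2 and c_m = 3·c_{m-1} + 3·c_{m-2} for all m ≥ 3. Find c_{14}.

-31914162

Step forward from the initial values:
c_3 = -15, c_4 = -51, c_5 = -198, …, c_{11} = -585630, c_{12} = -2220291, c_{13} = -8417763, c_{14} = -31914162.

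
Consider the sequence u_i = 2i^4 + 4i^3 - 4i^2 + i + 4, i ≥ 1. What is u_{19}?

286657

u_{19} = 2·19^4 + 4·19^3 - 4·19^2 + 1·19 + 4 = 286657.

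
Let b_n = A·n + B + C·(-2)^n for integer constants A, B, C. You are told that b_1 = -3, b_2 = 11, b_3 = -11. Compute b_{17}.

-262111

At n = 1, 2, 3: A + B - 2C = -3; 2A + B + 4C = 11; 3A + B - 8C = -11.
Subtracting the first from the second: A + 6C = 14.
Subtracting the second from the third: A - 12C = -22.
Solving: C = 2, A = 2, then B = -1.
Therefore b_{17} = 34 + (-1) + 2·(-131072) = -262111.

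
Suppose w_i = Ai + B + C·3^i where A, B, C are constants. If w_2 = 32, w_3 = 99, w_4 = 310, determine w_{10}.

At i = 2, 3, 4: 2A + B + 9C = 32; 3A + B + 27C = 99; 4A + B + 81C = 310.
Subtracting the first from the second: A + 18C = 67.
Subtracting the second from the third: A + 54C = 211.
Solving: C = 4, A = -5, then B = 6.
So w_i = -5·i + 6 + 4·3^i; at i=10 this is 236152.

236152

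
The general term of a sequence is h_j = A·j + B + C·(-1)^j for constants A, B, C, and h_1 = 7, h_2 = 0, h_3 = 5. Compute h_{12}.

-10

At j = 1, 2, 3: A + B - C = 7; 2A + B + C = 0; 3A + B - C = 5.
Subtracting the first from the second: A + 2C = -7.
Subtracting the second from the third: A - 2C = 5.
Solving: C = -3, A = -1, then B = 5.
Hence h_{12} = -1·12 + 5 + (-3)·1 = -10.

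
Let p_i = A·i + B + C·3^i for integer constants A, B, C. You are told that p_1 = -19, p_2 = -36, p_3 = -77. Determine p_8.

Write the equations: A + B + 3C = -19; 2A + B + 9C = -36; 3A + B + 27C = -77.
Subtracting the first from the second: A + 6C = -17.
Subtracting the second from the third: A + 18C = -41.
Solving: C = -2, A = -5, then B = -8.
So p_i = -5·i + (-8) + (-2)·3^i; at i=8 this is -13170.

-13170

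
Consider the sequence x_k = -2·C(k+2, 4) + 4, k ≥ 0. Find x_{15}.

C(17, 4) = 2380, so x_{15} = -4756.

-4756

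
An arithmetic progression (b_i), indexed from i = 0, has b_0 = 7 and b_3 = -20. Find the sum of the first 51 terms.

-11118

Common difference d = (-20 - 7) / (3 - 0) = -9.
b_i = 7 + (i - 0)·(-9).
b_{50} = -443; S = 51·(7 + (-443))/2 = -11118.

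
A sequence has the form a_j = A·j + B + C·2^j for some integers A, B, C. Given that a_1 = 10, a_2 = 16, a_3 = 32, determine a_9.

2528

The three given values yield: A + B + 2C = 10; 2A + B + 4C = 16; 3A + B + 8C = 32.
Subtracting the first from the second: A + 2C = 6.
Subtracting the second from the third: A + 4C = 16.
Solving: C = 5, A = -4, then B = 4.
So a_j = -4·j + 4 + 5·2^j; at j=9 this is 2528.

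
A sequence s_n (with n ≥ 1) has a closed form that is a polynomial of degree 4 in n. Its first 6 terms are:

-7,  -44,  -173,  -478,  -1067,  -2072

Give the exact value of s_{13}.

1st diffs: -37, -129, -305, -589, -1005.
2nd diffs: -92, -176, -284, -416.
3rd diffs: -84, -108, -132.
4th diffs: -24, -24 (constant).
Newton forward-difference form: s_n = -7 + (-37)·C(n-1,1) + (-92)·C(n-1,2) + (-84)·C(n-1,3) + (-24)·C(n-1,4).
At n = 13: n-1 = 12, so s_{13} = -7 - 444 - 6072 - 18480 - 11880 = -36883.

-36883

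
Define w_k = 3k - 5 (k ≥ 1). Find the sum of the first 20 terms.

530

Over k = 1..20: Σk = 210.
Total = (3)·210 + (-5)·20 = 530.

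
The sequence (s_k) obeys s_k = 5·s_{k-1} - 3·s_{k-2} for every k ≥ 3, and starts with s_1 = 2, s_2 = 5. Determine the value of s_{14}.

s_3 = 19  s_4 = 80  s_5 = 343  …  s_{11} = 2175139  s_{12} = 9359135  s_{13} = 40270258  s_{14} = 173273885.

173273885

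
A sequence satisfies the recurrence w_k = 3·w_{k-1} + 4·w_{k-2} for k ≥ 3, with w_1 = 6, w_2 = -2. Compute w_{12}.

3355438

Compute successive terms:
w_3 = 18;  w_4 = 46;  w_5 = 210;  w_6 = 814;  w_7 = 3282;  w_8 = 13102;  w_9 = 52434;  w_{10} = 209710;  w_{11} = 838866;  w_{12} = 3355438.
(Characteristic roots are 4 and -1.)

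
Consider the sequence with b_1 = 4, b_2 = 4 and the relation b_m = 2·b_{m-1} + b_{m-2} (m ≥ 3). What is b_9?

Iterate the recurrence:
b_3 = 12  b_4 = 28  b_5 = 68  b_6 = 164  b_7 = 396  b_8 = 956  b_9 = 2308.

2308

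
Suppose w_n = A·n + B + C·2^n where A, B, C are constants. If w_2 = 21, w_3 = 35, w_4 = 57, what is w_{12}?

8265

The three given values yield: 2A + B + 4C = 21; 3A + B + 8C = 35; 4A + B + 16C = 57.
Subtracting the first from the second: A + 4C = 14.
Subtracting the second from the third: A + 8C = 22.
Solving: C = 2, A = 6, then B = 1.
Hence w_{12} = 6·12 + 1 + 2·4096 = 8265.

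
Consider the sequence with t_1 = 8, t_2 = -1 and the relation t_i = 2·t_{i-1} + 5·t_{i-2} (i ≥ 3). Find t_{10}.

Applying the relation repeatedly:
t_3 = 38;  t_4 = 71;  t_5 = 332;  t_6 = 1019;  t_7 = 3698;  t_8 = 12491;  t_9 = 43472;  t_{10} = 149399.

149399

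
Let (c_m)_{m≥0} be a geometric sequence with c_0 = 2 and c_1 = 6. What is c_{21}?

20920706406

Common ratio r = 3.
c_m = 2·3^(m-0).
c_{21} = 2·3^21 = 20920706406.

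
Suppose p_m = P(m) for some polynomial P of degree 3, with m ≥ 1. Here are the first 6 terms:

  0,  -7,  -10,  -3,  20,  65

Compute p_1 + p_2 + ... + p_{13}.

4888

1st diffs: -7, -3, 7, 23, 45.
2nd diffs: 4, 10, 16, 22.
3rd diffs: 6, 6, 6 (constant).
Newton forward-difference form: p_m = (-7)·C(m-1,1) + 4·C(m-1,2) + 6·C(m-1,3).
Continuing: …, 138, 245, 392, 585, …, p_{13} = 1500.
Summing m = 1..13 (13 terms) gives 4888.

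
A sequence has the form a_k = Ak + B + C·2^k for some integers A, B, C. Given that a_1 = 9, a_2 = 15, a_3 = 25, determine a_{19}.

Plug in k = 1, 2, 3: A + B + 2C = 9; 2A + B + 4C = 15; 3A + B + 8C = 25.
Subtracting the first from the second: A + 2C = 6.
Subtracting the second from the third: A + 4C = 10.
Solving: C = 2, A = 2, then B = 3.
So a_k = 2·k + 3 + 2·2^k; at k=19 this is 1048617.

1048617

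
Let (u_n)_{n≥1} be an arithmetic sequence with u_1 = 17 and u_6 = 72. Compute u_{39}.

435

Common difference d = (72 - 17) / (6 - 1) = 11.
u_n = 17 + (n - 1)·11.
u_{39} = 17 + 38·11 = 435.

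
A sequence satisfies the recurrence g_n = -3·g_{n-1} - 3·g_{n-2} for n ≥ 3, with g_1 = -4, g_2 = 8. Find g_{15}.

Applying the relation repeatedly:
g_3 = -12  g_4 = 12  g_5 = 0  …  g_{12} = 972  g_{13} = -2916  g_{14} = 5832  g_{15} = -8748.

-8748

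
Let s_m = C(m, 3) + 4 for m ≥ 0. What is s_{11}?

C(11, 3) = 165, so s_{11} = 169.

169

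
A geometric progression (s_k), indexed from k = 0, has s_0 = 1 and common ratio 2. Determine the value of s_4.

s_k = 1·2^(k-0).
s_4 = 1·2^4 = 16.

16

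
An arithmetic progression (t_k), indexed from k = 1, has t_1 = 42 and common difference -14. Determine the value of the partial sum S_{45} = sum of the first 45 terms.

-11970

t_k = 42 + (k - 1)·(-14).
t_{45} = -574; S = 45·(42 + (-574))/2 = -11970.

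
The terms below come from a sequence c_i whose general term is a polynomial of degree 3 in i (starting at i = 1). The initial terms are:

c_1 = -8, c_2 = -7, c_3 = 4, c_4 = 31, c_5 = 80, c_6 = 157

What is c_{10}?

865

1st diffs: 1, 11, 27, 49, 77.
2nd diffs: 10, 16, 22, 28.
3rd diffs: 6, 6, 6 (constant).
So c_i = i^3 - i^2 - 3i - 5.
Evaluating at i = 10 gives c_{10} = 865.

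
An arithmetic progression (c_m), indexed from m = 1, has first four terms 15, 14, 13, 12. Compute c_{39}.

-23

Common difference d = -1.
c_m = 15 + (m - 1)·(-1).
c_{39} = 15 + 38·(-1) = -23.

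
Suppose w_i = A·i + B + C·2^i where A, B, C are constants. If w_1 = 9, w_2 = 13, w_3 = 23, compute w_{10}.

Plug in i = 1, 2, 3: A + B + 2C = 9; 2A + B + 4C = 13; 3A + B + 8C = 23.
Subtracting the first from the second: A + 2C = 4.
Subtracting the second from the third: A + 4C = 10.
Solving: C = 3, A = -2, then B = 5.
So w_i = -2·i + 5 + 3·2^i; at i=10 this is 3057.

3057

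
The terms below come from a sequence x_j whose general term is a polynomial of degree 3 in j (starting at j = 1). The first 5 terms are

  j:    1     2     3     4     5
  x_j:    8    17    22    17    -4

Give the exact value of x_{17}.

1st diffs: 9, 5, -5, -21.
2nd diffs: -4, -10, -16.
3rd diffs: -6, -6 (constant).
So x_j = -j^3 + 4j^2 + 4j + 1.
Evaluating at j = 17 gives x_{17} = -3688.

-3688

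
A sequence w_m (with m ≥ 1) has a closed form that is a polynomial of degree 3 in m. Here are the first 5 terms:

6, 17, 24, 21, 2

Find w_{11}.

-784

1st diffs: 11, 7, -3, -19.
2nd diffs: -4, -10, -16.
3rd diffs: -6, -6 (constant).
So w_m = -m^3 + 4m^2 + 6m - 3.
Evaluating at m = 11 gives w_{11} = -784.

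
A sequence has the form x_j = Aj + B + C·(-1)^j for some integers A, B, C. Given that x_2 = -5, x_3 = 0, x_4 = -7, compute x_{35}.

Plug in j = 2, 3, 4: 2A + B + C = -5; 3A + B - C = 0; 4A + B + C = -7.
Subtracting the first from the second: A - 2C = 5.
Subtracting the second from the third: A + 2C = -7.
Solving: C = -3, A = -1, then B = 0.
Therefore x_{35} = -35 + 0 + (-3)·(-1) = -32.

-32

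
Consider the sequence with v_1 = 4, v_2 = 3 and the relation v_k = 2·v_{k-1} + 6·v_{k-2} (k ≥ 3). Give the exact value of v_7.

4296

v_3 = 30, v_4 = 78, v_5 = 336, v_6 = 1140, v_7 = 4296.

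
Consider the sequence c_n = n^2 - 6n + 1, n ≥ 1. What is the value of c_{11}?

c_{11} = 1·11^2 - 6·11 + 1 = 56.

56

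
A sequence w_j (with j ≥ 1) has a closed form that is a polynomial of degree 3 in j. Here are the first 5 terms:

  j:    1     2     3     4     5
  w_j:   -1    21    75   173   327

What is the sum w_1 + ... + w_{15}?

1st diffs: 22, 54, 98, 154.
2nd diffs: 32, 44, 56.
3rd diffs: 12, 12 (constant).
Newton forward-difference form: w_j = -1 + 22·C(j-1,1) + 32·C(j-1,2) + 12·C(j-1,3).
Continuing: …, 549, 851, 1245, 1743, …, w_{15} = 7587.
Summing j = 1..15 (15 terms) gives 33235.

33235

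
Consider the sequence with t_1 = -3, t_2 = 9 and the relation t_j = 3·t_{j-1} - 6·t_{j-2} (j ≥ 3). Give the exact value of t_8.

-1215

Step forward from the initial values:
t_3 = 45  t_4 = 81  t_5 = -27  t_6 = -567  t_7 = -1539  t_8 = -1215.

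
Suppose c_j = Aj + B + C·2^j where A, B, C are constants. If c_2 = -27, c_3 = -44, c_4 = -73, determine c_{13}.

The three given values yield: 2A + B + 4C = -27; 3A + B + 8C = -44; 4A + B + 16C = -73.
Subtracting the first from the second: A + 4C = -17.
Subtracting the second from the third: A + 8C = -29.
Solving: C = -3, A = -5, then B = -5.
Hence c_{13} = -5·13 + (-5) + (-3)·8192 = -24646.

-24646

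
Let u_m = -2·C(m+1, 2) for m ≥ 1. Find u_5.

C(6, 2) = 15, so u_5 = -30.

-30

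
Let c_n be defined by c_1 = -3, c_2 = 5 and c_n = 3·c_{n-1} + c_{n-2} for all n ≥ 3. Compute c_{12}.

Applying the relation repeatedly:
c_3 = 12, c_4 = 41, c_5 = 135, c_6 = 446, c_7 = 1473, c_8 = 4865, c_9 = 16068, c_{10} = 53069, c_{11} = 175275, c_{12} = 578894.

578894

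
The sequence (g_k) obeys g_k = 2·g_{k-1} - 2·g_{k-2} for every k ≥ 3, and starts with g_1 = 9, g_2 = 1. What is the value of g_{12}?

-544

Compute successive terms:
g_3 = -16  g_4 = -34  g_5 = -36  g_6 = -4  g_7 = 64  g_8 = 136  g_9 = 144  g_{10} = 16  g_{11} = -256  g_{12} = -544.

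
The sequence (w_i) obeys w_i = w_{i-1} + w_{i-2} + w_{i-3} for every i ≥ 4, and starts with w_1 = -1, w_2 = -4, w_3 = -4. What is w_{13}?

-2165

Iterate the recurrence:
w_4 = -9; w_5 = -17; w_6 = -30; w_7 = -56; w_8 = -103; w_9 = -189; w_{10} = -348; w_{11} = -640; w_{12} = -1177; w_{13} = -2165.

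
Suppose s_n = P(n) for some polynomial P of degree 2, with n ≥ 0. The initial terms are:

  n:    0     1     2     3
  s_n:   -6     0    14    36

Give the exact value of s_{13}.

696

1st diffs: 6, 14, 22.
2nd diffs: 8, 8 (constant).
So s_n = 4n^2 + 2n - 6.
Evaluating at n = 13 gives s_{13} = 696.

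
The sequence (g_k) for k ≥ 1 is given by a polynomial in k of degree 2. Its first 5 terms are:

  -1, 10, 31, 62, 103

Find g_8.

286

1st diffs: 11, 21, 31, 41.
2nd diffs: 10, 10, 10 (constant).
Newton forward-difference form: g_k = -1 + 11·C(k-1,1) + 10·C(k-1,2).
At k = 8: k-1 = 7, so g_8 = -1 + 77 + 210 = 286.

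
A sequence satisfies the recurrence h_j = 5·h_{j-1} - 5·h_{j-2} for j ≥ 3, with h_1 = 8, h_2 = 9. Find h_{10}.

-97500

Step forward from the initial values:
h_3 = 5; h_4 = -20; h_5 = -125; h_6 = -525; h_7 = -2000; h_8 = -7375; h_9 = -26875; h_{10} = -97500.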